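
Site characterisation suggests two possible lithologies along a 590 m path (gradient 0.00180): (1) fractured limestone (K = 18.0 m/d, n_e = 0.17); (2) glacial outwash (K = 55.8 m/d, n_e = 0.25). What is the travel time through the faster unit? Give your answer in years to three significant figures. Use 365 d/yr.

Unit 1 (fractured limestone): v = 18.0×0.0018/0.17 = 0.1906 m/d, t = 590/0.1906 = 3096 d
Unit 2 (glacial outwash): v = 55.8×0.0018/0.25 = 0.4018 m/d, t = 590/0.4018 = 1469 d
Faster: 1469 d / 365 = 4.02 yr

4.02 years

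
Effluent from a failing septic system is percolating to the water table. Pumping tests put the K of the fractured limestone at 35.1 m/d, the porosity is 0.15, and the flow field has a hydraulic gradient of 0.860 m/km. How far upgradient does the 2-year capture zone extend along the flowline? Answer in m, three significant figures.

147 m

Specific discharge q = 35.1 × 8.6e-4 = 0.03019 m/d
Average linear velocity = 0.03019 / 0.15 = 0.2012 m/d
T = 2 yr × 365 = 730 d
L = v × T = 0.2012 × 730 = 146.9 m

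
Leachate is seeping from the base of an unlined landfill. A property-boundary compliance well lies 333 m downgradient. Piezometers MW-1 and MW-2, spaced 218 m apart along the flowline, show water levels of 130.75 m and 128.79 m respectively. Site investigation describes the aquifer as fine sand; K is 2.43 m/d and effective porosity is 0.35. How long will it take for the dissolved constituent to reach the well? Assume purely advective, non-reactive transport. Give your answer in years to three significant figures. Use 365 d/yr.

Hydraulic gradient i = (130.75 − 128.79) / 218 = 1.96 / 218 = 0.008991
Darcy flux q = K·i = 2.43 × 0.008991 = 0.02185 m/d
Average linear velocity = 0.02185 / 0.35 = 0.06242 m/d
t = L / v = 333 / 0.06242 = 5335 d
   = 5335 / 365 = 14.6 yr

14.6 years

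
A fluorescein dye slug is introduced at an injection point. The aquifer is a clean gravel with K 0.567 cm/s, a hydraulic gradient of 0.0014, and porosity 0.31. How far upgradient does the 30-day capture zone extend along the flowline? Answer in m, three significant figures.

K = 0.567 cm/s × 864 = 489.9 m/d
Darcy flux q = K·i = 489.9 × 0.0014 = 0.6858 m/d
v_s = q/n_e = 0.6858/0.31 = 2.212 m/d
L = v × T = 2.212 × 30 = 66.37 m

66.4 m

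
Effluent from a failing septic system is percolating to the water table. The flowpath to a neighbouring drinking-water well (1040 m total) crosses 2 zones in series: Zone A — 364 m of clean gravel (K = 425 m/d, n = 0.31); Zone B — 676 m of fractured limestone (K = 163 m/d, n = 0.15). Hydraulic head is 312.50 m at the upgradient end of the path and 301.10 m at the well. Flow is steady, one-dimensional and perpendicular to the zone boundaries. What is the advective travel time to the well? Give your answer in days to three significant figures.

Total head drop ΔH = 312.50 − 301.10 = 11.40 m
Continuity: the same q passes through each zone, so ΔH = q·Σ(L_j/K_j) — the zones act as resistances in series.
Σ(L/K) = 364/425 + 676/163 = 0.8565 + 4.147 = 5.004 d
q = ΔH / Σ(L/K) = 11.40 / 5.004 = 2.278 m/d (same in every zone)
Zone A: v = q/n = 2.278/0.31 = 7.349 m/d → t_A = 364/7.349 = 49.53 d
Zone B: v = q/n = 2.278/0.15 = 15.19 m/d → t_B = 676/15.19 = 44.51 d
Total t = 49.53 + 44.51 = 94.03 d

94.0 days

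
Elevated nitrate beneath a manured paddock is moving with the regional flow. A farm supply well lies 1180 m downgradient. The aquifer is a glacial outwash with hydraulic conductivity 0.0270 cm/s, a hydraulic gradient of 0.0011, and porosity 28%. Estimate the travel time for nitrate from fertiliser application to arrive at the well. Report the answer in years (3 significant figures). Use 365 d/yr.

K = 0.0270 cm/s × 864 = 23.33 m/d
Specific discharge q = 23.33 × 0.0011 = 0.02566 m/d
v_s = q/n_e = 0.02566/0.28 = 0.09165 m/d
t = L / v = 1180 / 0.09165 = 12880 d
   = 12880 / 365 = 35.3 yr

35.3 years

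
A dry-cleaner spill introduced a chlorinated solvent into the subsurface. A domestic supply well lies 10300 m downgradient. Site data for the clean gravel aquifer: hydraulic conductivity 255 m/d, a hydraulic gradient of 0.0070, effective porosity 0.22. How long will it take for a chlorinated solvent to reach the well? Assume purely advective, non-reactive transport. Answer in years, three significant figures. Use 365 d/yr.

3.48 years

q = Ki = 255 × 0.0070 = 1.785 m/d
v_s = q/n_e = 1.785/0.22 = 8.114 m/d
t = L / v = 10300 / 8.114 = 1269 d
   = 1269 / 365 = 3.48 yr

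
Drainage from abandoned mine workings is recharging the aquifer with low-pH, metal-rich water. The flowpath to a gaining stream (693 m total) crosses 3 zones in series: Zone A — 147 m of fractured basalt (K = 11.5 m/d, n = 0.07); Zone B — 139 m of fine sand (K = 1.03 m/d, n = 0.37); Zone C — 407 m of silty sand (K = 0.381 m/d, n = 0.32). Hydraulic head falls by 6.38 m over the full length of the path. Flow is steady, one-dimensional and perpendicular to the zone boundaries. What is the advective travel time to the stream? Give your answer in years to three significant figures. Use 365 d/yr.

Continuity: the same q passes through each zone, so ΔH = q·Σ(L_j/K_j) — the zones act as resistances in series.
Σ(L/K) = 147/11.5 + 139/1.03 + 407/0.381 = 12.78 + 135.0 + 1068 = 1216 d
q = ΔH / Σ(L/K) = 6.38 / 1216 = 0.005247 m/d (same in every zone)
Zone A: v = q/n = 0.005247/0.07 = 0.07495 m/d → t_A = 147/0.07495 = 1961 d
Zone B: v = q/n = 0.005247/0.37 = 0.01418 m/d → t_B = 139/0.01418 = 9802 d
Zone C: v = q/n = 0.005247/0.32 = 0.01640 m/d → t_C = 407/0.01640 = 24820 d
Total t = 1961 + 9802 + 24820 = 36590 d
   = 36590 / 365 = 100 yr

100 years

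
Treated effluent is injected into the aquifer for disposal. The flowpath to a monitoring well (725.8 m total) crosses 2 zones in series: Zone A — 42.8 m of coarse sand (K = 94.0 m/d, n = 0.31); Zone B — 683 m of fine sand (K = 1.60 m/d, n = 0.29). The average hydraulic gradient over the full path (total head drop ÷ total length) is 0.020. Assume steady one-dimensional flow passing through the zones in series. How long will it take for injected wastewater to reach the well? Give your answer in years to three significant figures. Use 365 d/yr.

17.0 years

For zones in series the flux q is common to all zones; the equivalent conductivity is the harmonic (thickness-weighted) mean, K_eq = L_total / Σ(L_j/K_j).
Σ(L/K) = 42.8/94.0 + 683/1.60 = 0.4553 + 426.9 = 427.3 d
K_eq = L_total / Σ(L/K) = 725.8 / 427.3 = 1.698 m/d
q = K_eq · i = 1.698 × 0.020 = 0.03397 m/d (same in every zone)
Zone A: v = q/n = 0.03397/0.31 = 0.1096 m/d → t_A = 42.8/0.1096 = 390.6 d
Zone B: v = q/n = 0.03397/0.29 = 0.1171 m/d → t_B = 683/0.1171 = 5831 d
Total t = 390.6 + 5831 = 6221 d
   = 6221 / 365 = 17.0 yr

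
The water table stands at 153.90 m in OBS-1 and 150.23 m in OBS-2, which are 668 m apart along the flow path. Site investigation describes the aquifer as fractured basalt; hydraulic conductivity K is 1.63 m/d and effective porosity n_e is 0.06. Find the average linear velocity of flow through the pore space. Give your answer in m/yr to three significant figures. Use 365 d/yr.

Hydraulic gradient i = (153.90 − 150.23) / 668 = 3.67 / 668 = 0.005494
q = Ki = 1.63 × 0.005494 = 0.008955 m/d
v_s = q/n_e = 0.008955/0.06 = 0.1493 m/d
   = 0.1493 × 365 = 54.5 m/yr

54.5 m/yr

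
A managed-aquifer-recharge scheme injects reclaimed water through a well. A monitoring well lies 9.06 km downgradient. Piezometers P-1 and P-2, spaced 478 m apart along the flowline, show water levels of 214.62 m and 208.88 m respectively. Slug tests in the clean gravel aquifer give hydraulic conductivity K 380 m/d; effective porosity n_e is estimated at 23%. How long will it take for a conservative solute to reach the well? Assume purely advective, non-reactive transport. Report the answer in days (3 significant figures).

457 days

Hydraulic gradient i = (214.62 − 208.88) / 478 = 5.74 / 478 = 0.01201
q = Ki = 380 × 0.01201 = 4.563 m/d
Average linear velocity = 4.563 / 0.23 = 19.84 m/d
L = 9.06 km = 9060 m
t = L / v = 9060 / 19.84 = 456.7 d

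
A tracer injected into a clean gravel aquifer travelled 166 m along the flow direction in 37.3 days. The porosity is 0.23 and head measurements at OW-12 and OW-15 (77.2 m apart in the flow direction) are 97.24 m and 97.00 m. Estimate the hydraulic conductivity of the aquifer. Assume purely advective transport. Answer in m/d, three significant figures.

329 m/d

Hydraulic gradient i = (97.24 − 97.00) / 77.2 = 0.24 / 77.2 = 0.003109
v = L / t = 166 / 37.3 = 4.450 m/d
K = v · n / i = 4.450 × 0.23 / 0.003109 = 329 m/d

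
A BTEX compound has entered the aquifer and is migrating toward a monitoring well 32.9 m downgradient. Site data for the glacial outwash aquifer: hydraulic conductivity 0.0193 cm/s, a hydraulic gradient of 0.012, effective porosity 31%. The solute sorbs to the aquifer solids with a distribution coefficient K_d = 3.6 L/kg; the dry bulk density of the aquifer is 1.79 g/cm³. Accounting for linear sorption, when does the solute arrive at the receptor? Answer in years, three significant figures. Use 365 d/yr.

K = 0.0193 cm/s × 864 = 16.68 m/d
Darcy flux q = K·i = 16.68 × 0.012 = 0.2001 m/d
v = Ki/n = 16.68·0.012/0.31 = 0.6455 m/d
Retardation R = 1 + ρ_b·K_d/n = 1 + 1.79×3.6/0.31 = 21.79
Contaminant velocity v_c = v/R = 0.6455/21.79 = 0.02963 m/d
t = L/v_c = 32.9/0.02963 = 1110 d
   = 1110/365 = 3.04 yr

3.04 years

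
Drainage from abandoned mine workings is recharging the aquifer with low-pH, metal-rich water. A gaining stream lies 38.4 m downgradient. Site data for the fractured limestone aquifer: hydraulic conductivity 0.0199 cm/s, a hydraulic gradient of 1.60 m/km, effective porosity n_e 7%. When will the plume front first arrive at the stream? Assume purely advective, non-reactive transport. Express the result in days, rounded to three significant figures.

97.7 days

K = 0.0199 cm/s × 864 = 17.19 m/d
Specific discharge q = 17.19 × 0.0016 = 0.02751 m/d
v = Ki/n = 17.19·0.0016/0.07 = 0.3930 m/d
t = L / v = 38.4 / 0.3930 = 97.71 d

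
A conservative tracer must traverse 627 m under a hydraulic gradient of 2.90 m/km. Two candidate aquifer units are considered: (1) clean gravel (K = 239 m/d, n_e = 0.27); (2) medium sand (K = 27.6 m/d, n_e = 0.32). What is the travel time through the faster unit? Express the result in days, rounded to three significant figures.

Unit 1 (clean gravel): v = 239×0.0029/0.27 = 2.567 m/d, t = 627/2.567 = 244.3 d
Unit 2 (medium sand): v = 27.6×0.0029/0.32 = 0.2501 m/d, t = 627/0.2501 = 2507 d
Faster unit: t = 244 d

244 days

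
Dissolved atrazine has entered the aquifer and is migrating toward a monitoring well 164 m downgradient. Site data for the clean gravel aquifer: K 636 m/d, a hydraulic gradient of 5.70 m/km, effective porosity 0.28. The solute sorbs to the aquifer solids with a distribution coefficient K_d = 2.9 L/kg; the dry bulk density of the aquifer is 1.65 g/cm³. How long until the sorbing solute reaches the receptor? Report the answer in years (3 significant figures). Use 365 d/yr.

q = Ki = 636 × 0.0057 = 3.625 m/d
Average linear velocity = 3.625 / 0.28 = 12.95 m/d
Retardation R = 1 + ρ_b·K_d/n = 1 + 1.65×2.9/0.28 = 18.09
Contaminant velocity v_c = v/R = 12.95/18.09 = 0.7157 m/d
t = L/v_c = 164/0.7157 = 229.1 d
   = 229.1/365 = 0.628 yr

0.628 years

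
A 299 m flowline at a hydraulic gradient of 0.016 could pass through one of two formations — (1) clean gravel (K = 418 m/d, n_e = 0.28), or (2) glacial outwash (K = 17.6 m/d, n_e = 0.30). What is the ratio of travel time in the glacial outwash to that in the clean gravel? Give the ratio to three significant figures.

25.4

Unit 1 (clean gravel): v = 418×0.016/0.28 = 23.89 m/d, t = 299/23.89 = 12.52 d
Unit 2 (glacial outwash): v = 17.6×0.016/0.30 = 0.9387 m/d, t = 299/0.9387 = 318.5 d
t(glacial outwash) / t(clean gravel) = 318.5/12.52 = 25.4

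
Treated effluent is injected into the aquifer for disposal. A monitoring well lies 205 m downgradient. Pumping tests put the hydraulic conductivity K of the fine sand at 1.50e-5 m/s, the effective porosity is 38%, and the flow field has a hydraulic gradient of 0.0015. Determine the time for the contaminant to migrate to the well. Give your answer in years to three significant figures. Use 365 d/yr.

110 years

K = 1.50e-5 m/s × 86400 s/d = 1.296 m/d
q = Ki = 1.296 × 0.0015 = 0.001944 m/d
v = Ki/n = 1.296·0.0015/0.38 = 0.005116 m/d
t = L / v = 205 / 0.005116 = 40070 d
   = 40070 / 365 = 110 yr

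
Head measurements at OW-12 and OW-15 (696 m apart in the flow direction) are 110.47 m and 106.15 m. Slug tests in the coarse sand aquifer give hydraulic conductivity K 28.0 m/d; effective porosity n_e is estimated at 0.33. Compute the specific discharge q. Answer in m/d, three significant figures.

Hydraulic gradient i = (110.47 − 106.15) / 696 = 4.32 / 696 = 0.006207
Specific discharge q = 28.0 × 0.006207 = 0.1738 m/d

0.174 m/d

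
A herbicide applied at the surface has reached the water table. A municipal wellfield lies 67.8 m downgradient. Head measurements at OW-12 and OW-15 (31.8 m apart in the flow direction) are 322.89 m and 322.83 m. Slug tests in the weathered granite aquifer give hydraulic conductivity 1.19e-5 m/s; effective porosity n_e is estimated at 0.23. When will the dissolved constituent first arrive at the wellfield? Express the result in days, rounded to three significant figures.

Hydraulic gradient i = (322.89 − 322.83) / 31.8 = 0.06 / 31.8 = 0.001887
K = 1.19e-5 m/s × 86400 s/d = 1.028 m/d
Specific discharge q = 1.028 × 0.001887 = 0.001940 m/d
v = Ki/n = 1.028·0.001887/0.23 = 0.008434 m/d
t = L / v = 67.8 / 0.008434 = 8038 d

8040 days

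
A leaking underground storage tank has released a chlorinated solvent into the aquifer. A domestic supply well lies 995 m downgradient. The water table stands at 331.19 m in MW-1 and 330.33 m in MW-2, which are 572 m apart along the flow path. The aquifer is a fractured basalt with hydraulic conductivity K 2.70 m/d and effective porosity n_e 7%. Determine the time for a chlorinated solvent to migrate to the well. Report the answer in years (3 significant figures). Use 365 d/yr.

47.0 years

Hydraulic gradient i = (331.19 − 330.33) / 572 = 0.86 / 572 = 0.001503
Darcy flux q = K·i = 2.70 × 0.001503 = 0.004059 m/d
v = Ki/n = 2.70·0.001503/0.07 = 0.05799 m/d
t = L / v = 995 / 0.05799 = 17160 d
   = 17160 / 365 = 47.0 yr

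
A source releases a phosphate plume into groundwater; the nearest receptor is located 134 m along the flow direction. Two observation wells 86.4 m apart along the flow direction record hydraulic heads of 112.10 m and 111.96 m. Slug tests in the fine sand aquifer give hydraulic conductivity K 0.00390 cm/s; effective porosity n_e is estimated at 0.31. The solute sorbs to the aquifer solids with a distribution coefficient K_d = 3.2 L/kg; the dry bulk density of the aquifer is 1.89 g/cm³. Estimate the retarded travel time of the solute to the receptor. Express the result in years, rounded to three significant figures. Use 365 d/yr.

Hydraulic gradient i = (112.10 − 111.96) / 86.4 = 0.14 / 86.4 = 0.001620
K = 0.00390 cm/s × 864 = 3.370 m/d
Darcy flux q = K·i = 3.370 × 0.001620 = 0.005460 m/d
Seepage velocity v = q / n = 0.005460 / 0.31 = 0.01761 m/d
Retardation R = 1 + ρ_b·K_d/n = 1 + 1.89×3.2/0.31 = 20.51
Contaminant velocity v_c = v/R = 0.01761/20.51 = 8.588e-4 m/d
t = L/v_c = 134/8.588e-4 = 156000 d
   = 156000/365 = 428 yr

428 years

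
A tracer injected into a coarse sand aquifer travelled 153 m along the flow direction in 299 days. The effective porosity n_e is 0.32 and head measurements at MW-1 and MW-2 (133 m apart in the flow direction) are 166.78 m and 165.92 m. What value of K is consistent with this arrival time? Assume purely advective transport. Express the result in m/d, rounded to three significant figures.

Hydraulic gradient i = (166.78 − 165.92) / 133 = 0.86 / 133 = 0.006466
v = L / t = 153 / 299 = 0.5117 m/d
K = v · n / i = 0.5117 × 0.32 / 0.006466 = 25.3 m/d

25.3 m/d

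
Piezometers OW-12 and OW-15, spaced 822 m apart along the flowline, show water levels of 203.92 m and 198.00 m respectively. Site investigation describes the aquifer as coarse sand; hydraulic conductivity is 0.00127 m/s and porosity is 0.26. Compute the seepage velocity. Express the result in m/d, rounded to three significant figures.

Hydraulic gradient i = (203.92 − 198.00) / 822 = 5.92 / 822 = 0.007202
K = 0.00127 m/s × 86400 s/d = 109.7 m/d
Specific discharge q = 109.7 × 0.007202 = 0.7903 m/d
Seepage velocity v = q / n = 0.7903 / 0.26 = 3.039 m/d

3.04 m/d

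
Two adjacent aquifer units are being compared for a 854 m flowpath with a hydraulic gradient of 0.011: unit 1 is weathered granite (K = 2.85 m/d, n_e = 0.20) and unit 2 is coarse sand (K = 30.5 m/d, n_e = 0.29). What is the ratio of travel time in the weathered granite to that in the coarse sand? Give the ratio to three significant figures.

7.38

Unit 1 (weathered granite): v = 2.85×0.011/0.20 = 0.1567 m/d, t = 854/0.1567 = 5448 d
Unit 2 (coarse sand): v = 30.5×0.011/0.29 = 1.157 m/d, t = 854/1.157 = 738.2 d
t(weathered granite) / t(coarse sand) = 5448/738.2 = 7.38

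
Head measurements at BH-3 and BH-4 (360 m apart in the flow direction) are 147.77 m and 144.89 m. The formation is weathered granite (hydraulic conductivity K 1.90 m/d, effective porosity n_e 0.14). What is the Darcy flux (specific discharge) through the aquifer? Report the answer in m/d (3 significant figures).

0.0152 m/d

Hydraulic gradient i = (147.77 − 144.89) / 360 = 2.88 / 360 = 0.008000
q = Ki = 1.90 × 0.008000 = 0.01520 m/d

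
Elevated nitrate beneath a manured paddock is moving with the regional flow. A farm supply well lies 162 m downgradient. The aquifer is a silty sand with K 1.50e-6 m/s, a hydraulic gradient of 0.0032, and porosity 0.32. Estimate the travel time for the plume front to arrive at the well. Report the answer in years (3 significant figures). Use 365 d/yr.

K = 1.50e-6 m/s × 86400 s/d = 0.1296 m/d
q = Ki = 0.1296 × 0.0032 = 4.147e-4 m/d
v = Ki/n = 0.1296·0.0032/0.32 = 0.001296 m/d
t = L / v = 162 / 0.001296 = 125000 d
   = 125000 / 365 = 342 yr

342 years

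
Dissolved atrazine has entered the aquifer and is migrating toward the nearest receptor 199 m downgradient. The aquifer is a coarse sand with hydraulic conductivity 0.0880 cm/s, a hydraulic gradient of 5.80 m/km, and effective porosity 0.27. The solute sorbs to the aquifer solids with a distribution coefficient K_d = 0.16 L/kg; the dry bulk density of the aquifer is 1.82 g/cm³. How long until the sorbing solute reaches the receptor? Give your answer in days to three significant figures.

253 days

K = 0.0880 cm/s × 864 = 76.03 m/d
Specific discharge q = 76.03 × 0.0058 = 0.4410 m/d
Seepage velocity v = q / n = 0.4410 / 0.27 = 1.633 m/d
Retardation R = 1 + ρ_b·K_d/n = 1 + 1.82×0.16/0.27 = 2.079
Contaminant velocity v_c = v/R = 1.633/2.079 = 0.7858 m/d
t = L/v_c = 199/0.7858 = 253.2 d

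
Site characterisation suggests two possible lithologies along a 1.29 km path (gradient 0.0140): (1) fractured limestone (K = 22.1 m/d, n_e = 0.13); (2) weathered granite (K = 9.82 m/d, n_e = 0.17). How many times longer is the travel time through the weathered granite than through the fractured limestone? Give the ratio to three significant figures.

2.94

Unit 1 (fractured limestone): v = 22.1×0.014/0.13 = 2.380 m/d, t = 1290/2.380 = 542.0 d
Unit 2 (weathered granite): v = 9.82×0.014/0.17 = 0.8087 m/d, t = 1290/0.8087 = 1595 d
t(weathered granite) / t(fractured limestone) = 1595/542.0 = 2.94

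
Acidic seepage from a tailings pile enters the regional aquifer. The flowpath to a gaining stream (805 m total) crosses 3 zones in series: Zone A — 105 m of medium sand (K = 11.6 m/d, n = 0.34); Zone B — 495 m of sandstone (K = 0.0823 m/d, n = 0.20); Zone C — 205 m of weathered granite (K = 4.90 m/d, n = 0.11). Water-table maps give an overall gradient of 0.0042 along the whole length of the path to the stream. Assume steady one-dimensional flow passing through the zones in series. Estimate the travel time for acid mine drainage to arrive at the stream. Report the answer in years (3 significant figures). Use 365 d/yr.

773 years

Steady 1-D flow in series ⇒ the Darcy flux q is identical in every zone and the zone head losses add (resistances L/K in series).
Σ(L/K) = 105/11.6 + 495/0.0823 + 205/4.90 = 9.052 + 6015 + 41.84 = 6065 d
K_eq = L_total / Σ(L/K) = 805 / 6065 = 0.1327 m/d
q = K_eq · i = 0.1327 × 0.0042 = 5.574e-4 m/d (same in every zone)
Zone A: v = q/n = 5.574e-4/0.34 = 0.001639 m/d → t_A = 105/0.001639 = 64050 d
Zone B: v = q/n = 5.574e-4/0.20 = 0.002787 m/d → t_B = 495/0.002787 = 177600 d
Zone C: v = q/n = 5.574e-4/0.11 = 0.005067 m/d → t_C = 205/0.005067 = 40450 d
Total t = 64050 + 177600 + 40450 = 282100 d
   = 282100 / 365 = 773 yr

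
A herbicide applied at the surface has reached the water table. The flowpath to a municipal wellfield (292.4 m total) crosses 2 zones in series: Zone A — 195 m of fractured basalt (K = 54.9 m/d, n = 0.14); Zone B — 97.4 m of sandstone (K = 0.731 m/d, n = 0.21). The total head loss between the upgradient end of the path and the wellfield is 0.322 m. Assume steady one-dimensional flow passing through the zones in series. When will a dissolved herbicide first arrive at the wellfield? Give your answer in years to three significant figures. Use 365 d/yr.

Continuity: the same q passes through each zone, so ΔH = q·Σ(L_j/K_j) — the zones act as resistances in series.
Σ(L/K) = 195/54.9 + 97.4/0.731 = 3.552 + 133.2 = 136.8 d
q = ΔH / Σ(L/K) = 0.322 / 136.8 = 0.002354 m/d (same in every zone)
Zone A: v = q/n = 0.002354/0.14 = 0.01681 m/d → t_A = 195/0.01681 = 11600 d
Zone B: v = q/n = 0.002354/0.21 = 0.01121 m/d → t_B = 97.4/0.01121 = 8689 d
Total t = 11600 + 8689 = 20290 d
   = 20290 / 365 = 55.6 yr

55.6 years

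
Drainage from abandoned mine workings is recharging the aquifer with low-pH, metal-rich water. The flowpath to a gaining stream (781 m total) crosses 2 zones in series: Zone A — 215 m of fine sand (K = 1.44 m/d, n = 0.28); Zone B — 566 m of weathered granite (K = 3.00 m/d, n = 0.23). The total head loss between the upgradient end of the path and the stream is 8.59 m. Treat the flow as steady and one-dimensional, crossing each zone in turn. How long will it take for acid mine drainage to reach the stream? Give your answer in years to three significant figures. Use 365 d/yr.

20.5 years

Steady 1-D flow in series ⇒ the Darcy flux q is identical in every zone and the zone head losses add (resistances L/K in series).
Σ(L/K) = 215/1.44 + 566/3.00 = 149.3 + 188.7 = 338.0 d
q = ΔH / Σ(L/K) = 8.59 / 338.0 = 0.02542 m/d (same in every zone)
Zone A: v = q/n = 0.02542/0.28 = 0.09077 m/d → t_A = 215/0.09077 = 2369 d
Zone B: v = q/n = 0.02542/0.23 = 0.1105 m/d → t_B = 566/0.1105 = 5122 d
Total t = 2369 + 5122 = 7490 d
   = 7490 / 365 = 20.5 yr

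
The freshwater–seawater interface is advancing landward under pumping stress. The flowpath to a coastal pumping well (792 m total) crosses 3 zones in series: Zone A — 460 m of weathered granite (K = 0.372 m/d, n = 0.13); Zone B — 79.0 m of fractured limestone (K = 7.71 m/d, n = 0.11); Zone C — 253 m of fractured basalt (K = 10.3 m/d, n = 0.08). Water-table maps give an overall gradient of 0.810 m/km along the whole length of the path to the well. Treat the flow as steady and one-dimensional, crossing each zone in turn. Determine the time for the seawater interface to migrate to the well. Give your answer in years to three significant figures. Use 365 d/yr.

482 years

Steady 1-D flow in series ⇒ the Darcy flux q is identical in every zone and the zone head losses add (resistances L/K in series).
Σ(L/K) = 460/0.372 + 79.0/7.71 + 253/10.3 = 1237 + 10.25 + 24.56 = 1271 d
K_eq = L_total / Σ(L/K) = 792 / 1271 = 0.6230 m/d
q = K_eq · i = 0.6230 × 8.1e-4 = 5.046e-4 m/d (same in every zone)
Zone A: v = q/n = 5.046e-4/0.13 = 0.003881 m/d → t_A = 460/0.003881 = 118500 d
Zone B: v = q/n = 5.046e-4/0.11 = 0.004587 m/d → t_B = 79.0/0.004587 = 17220 d
Zone C: v = q/n = 5.046e-4/0.08 = 0.006307 m/d → t_C = 253/0.006307 = 40110 d
Total t = 118500 + 17220 + 40110 = 175800 d
   = 175800 / 365 = 482 yr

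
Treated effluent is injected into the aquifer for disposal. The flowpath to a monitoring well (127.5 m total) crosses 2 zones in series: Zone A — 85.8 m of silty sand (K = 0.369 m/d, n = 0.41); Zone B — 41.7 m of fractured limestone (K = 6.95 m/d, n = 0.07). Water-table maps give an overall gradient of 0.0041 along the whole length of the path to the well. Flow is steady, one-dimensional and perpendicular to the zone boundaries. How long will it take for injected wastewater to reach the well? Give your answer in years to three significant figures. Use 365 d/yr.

47.6 years

Steady 1-D flow in series ⇒ the Darcy flux q is identical in every zone and the zone head losses add (resistances L/K in series).
Σ(L/K) = 85.8/0.369 + 41.7/6.95 = 232.5 + 6.000 = 238.5 d
K_eq = L_total / Σ(L/K) = 127.5 / 238.5 = 0.5345 m/d
q = K_eq · i = 0.5345 × 0.0041 = 0.002192 m/d (same in every zone)
Zone A: v = q/n = 0.002192/0.41 = 0.005345 m/d → t_A = 85.8/0.005345 = 16050 d
Zone B: v = q/n = 0.002192/0.07 = 0.03131 m/d → t_B = 41.7/0.03131 = 1332 d
Total t = 16050 + 1332 = 17380 d
   = 17380 / 365 = 47.6 yr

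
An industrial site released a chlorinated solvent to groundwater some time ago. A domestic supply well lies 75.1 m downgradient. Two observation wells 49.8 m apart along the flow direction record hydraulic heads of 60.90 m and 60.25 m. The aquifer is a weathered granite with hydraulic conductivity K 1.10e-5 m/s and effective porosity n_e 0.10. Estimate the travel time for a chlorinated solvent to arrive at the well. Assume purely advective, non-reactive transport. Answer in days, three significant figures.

Hydraulic gradient i = (60.90 − 60.25) / 49.8 = 0.65 / 49.8 = 0.01305
K = 1.10e-5 m/s × 86400 s/d = 0.9504 m/d
Specific discharge q = 0.9504 × 0.01305 = 0.01240 m/d
v = Ki/n = 0.9504·0.01305/0.10 = 0.1240 m/d
t = L / v = 75.1 / 0.1240 = 605.4 d

605 days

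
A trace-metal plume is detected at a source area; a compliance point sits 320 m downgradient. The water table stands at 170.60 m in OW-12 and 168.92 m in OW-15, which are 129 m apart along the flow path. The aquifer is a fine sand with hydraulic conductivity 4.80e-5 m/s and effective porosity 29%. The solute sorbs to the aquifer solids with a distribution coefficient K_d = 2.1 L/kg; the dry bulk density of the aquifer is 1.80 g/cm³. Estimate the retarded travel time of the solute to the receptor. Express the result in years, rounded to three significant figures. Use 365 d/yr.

Hydraulic gradient i = (170.60 − 168.92) / 129 = 1.68 / 129 = 0.01302
K = 4.80e-5 m/s × 86400 s/d = 4.147 m/d
q = Ki = 4.147 × 0.01302 = 0.05401 m/d
v = Ki/n = 4.147·0.01302/0.29 = 0.1862 m/d
Retardation R = 1 + ρ_b·K_d/n = 1 + 1.80×2.1/0.29 = 14.03
Contaminant velocity v_c = v/R = 0.1862/14.03 = 0.01327 m/d
t = L/v_c = 320/0.01327 = 24110 d
   = 24110/365 = 66.1 yr

66.1 years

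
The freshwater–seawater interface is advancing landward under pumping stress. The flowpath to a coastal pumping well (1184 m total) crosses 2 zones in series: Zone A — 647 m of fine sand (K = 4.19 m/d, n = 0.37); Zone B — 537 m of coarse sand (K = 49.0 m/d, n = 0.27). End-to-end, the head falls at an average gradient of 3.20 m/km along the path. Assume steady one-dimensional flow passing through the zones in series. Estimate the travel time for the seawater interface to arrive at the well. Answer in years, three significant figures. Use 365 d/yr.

Continuity: the same q passes through each zone, so ΔH = q·Σ(L_j/K_j) — the zones act as resistances in series.
Σ(L/K) = 647/4.19 + 537/49.0 = 154.4 + 10.96 = 165.4 d
K_eq = L_total / Σ(L/K) = 1184 / 165.4 = 7.160 m/d
q = K_eq · i = 7.160 × 0.0032 = 0.02291 m/d (same in every zone)
Zone A: v = q/n = 0.02291/0.37 = 0.06192 m/d → t_A = 647/0.06192 = 10450 d
Zone B: v = q/n = 0.02291/0.27 = 0.08485 m/d → t_B = 537/0.08485 = 6329 d
Total t = 10450 + 6329 = 16780 d
   = 16780 / 365 = 46.0 yr

46.0 years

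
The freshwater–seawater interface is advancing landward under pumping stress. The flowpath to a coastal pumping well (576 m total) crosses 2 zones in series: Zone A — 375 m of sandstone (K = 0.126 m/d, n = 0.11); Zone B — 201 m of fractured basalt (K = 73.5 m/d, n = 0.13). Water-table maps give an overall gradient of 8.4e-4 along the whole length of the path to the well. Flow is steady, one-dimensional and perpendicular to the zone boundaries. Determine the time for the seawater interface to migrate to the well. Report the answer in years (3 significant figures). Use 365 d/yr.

Steady 1-D flow in series ⇒ the Darcy flux q is identical in every zone and the zone head losses add (resistances L/K in series).
Σ(L/K) = 375/0.126 + 201/73.5 = 2976 + 2.735 = 2979 d
K_eq = L_total / Σ(L/K) = 576 / 2979 = 0.1934 m/d
q = K_eq · i = 0.1934 × 8.4e-4 = 1.624e-4 m/d (same in every zone)
Zone A: v = q/n = 1.624e-4/0.11 = 0.001477 m/d → t_A = 375/0.001477 = 254000 d
Zone B: v = q/n = 1.624e-4/0.13 = 0.001249 m/d → t_B = 201/0.001249 = 160900 d
Total t = 254000 + 160900 = 414800 d
   = 414800 / 365 = 1140 yr

1140 years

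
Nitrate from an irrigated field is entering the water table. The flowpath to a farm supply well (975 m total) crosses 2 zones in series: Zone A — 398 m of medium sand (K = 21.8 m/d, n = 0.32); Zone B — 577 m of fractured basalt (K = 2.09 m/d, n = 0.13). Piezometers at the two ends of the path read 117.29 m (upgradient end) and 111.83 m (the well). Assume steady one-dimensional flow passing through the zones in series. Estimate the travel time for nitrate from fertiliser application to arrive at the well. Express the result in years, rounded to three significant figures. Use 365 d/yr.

29.9 years

Total head drop ΔH = 117.29 − 111.83 = 5.46 m
Steady 1-D flow in series ⇒ the Darcy flux q is identical in every zone and the zone head losses add (resistances L/K in series).
Σ(L/K) = 398/21.8 + 577/2.09 = 18.26 + 276.1 = 294.3 d
q = ΔH / Σ(L/K) = 5.46 / 294.3 = 0.01855 m/d (same in every zone)
Zone A: v = q/n = 0.01855/0.32 = 0.05797 m/d → t_A = 398/0.05797 = 6866 d
Zone B: v = q/n = 0.01855/0.13 = 0.1427 m/d → t_B = 577/0.1427 = 4044 d
Total t = 6866 + 4044 = 10910 d
   = 10910 / 365 = 29.9 yr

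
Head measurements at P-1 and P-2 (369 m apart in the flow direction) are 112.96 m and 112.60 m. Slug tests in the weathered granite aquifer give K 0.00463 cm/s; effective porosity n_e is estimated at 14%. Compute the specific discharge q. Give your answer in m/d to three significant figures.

Hydraulic gradient i = (112.96 − 112.60) / 369 = 0.36 / 369 = 9.756e-4
K = 0.00463 cm/s × 864 = 4.000 m/d
Darcy flux q = K·i = 4.000 × 9.756e-4 = 0.003903 m/d

0.00390 m/d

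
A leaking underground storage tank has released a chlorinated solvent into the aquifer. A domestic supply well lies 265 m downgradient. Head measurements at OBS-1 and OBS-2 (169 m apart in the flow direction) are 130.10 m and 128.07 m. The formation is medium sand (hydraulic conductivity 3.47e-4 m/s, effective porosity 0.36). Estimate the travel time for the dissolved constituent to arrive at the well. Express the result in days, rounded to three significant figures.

265 days

Hydraulic gradient i = (130.10 − 128.07) / 169 = 2.03 / 169 = 0.01201
K = 3.47e-4 m/s × 86400 s/d = 29.98 m/d
q = Ki = 29.98 × 0.01201 = 0.3601 m/d
Seepage velocity v = q / n = 0.3601 / 0.36 = 1.000 m/d
t = L / v = 265 / 1.000 = 264.9 d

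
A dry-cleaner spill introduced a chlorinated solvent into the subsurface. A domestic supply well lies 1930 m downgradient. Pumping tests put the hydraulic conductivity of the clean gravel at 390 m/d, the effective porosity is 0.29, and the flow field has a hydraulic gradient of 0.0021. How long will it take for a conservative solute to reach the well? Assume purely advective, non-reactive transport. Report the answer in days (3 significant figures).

683 days

q = Ki = 390 × 0.0021 = 0.8190 m/d
Seepage velocity v = q / n = 0.8190 / 0.29 = 2.824 m/d
t = L / v = 1930 / 2.824 = 683.4 d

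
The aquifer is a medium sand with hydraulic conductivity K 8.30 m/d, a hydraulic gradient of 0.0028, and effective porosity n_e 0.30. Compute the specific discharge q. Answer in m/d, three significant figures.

Specific discharge q = 8.30 × 0.0028 = 0.02324 m/d

0.0232 m/d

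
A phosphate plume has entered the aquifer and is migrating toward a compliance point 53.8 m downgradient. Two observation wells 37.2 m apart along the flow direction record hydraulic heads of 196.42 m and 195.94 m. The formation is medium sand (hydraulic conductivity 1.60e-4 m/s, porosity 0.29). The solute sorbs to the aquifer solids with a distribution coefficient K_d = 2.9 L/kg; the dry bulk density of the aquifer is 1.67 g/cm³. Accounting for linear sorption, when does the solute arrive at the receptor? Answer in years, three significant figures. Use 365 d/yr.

4.24 years

Hydraulic gradient i = (196.42 − 195.94) / 37.2 = 0.48 / 37.2 = 0.01290
K = 1.60e-4 m/s × 86400 s/d = 13.82 m/d
Specific discharge q = 13.82 × 0.01290 = 0.1784 m/d
Seepage velocity v = q / n = 0.1784 / 0.29 = 0.6151 m/d
Retardation R = 1 + ρ_b·K_d/n = 1 + 1.67×2.9/0.29 = 17.70
Contaminant velocity v_c = v/R = 0.6151/17.70 = 0.03475 m/d
t = L/v_c = 53.8/0.03475 = 1548 d
   = 1548/365 = 4.24 yr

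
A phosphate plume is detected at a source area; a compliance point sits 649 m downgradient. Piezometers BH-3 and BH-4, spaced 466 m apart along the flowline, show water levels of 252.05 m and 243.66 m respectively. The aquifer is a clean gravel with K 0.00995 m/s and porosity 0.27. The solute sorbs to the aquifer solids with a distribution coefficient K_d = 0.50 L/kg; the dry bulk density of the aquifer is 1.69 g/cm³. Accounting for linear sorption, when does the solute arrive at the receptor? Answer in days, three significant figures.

Hydraulic gradient i = (252.05 − 243.66) / 466 = 8.39 / 466 = 0.01800
K = 0.00995 m/s × 86400 s/d = 859.7 m/d
Darcy flux q = K·i = 859.7 × 0.01800 = 15.48 m/d
v = Ki/n = 859.7·0.01800/0.27 = 57.33 m/d
Retardation R = 1 + ρ_b·K_d/n = 1 + 1.69×0.50/0.27 = 4.130
Contaminant velocity v_c = v/R = 57.33/4.130 = 13.88 m/d
t = L/v_c = 649/13.88 = 46.75 d

46.8 days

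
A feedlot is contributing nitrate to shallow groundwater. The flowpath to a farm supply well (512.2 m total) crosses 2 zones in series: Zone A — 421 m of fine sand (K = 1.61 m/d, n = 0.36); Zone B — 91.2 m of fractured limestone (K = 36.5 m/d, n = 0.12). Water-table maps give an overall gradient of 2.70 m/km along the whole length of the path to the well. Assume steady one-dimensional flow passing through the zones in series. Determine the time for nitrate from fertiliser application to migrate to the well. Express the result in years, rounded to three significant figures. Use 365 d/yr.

Steady 1-D flow in series ⇒ the Darcy flux q is identical in every zone and the zone head losses add (resistances L/K in series).
Σ(L/K) = 421/1.61 + 91.2/36.5 = 261.5 + 2.499 = 264.0 d
K_eq = L_total / Σ(L/K) = 512.2 / 264.0 = 1.940 m/d
q = K_eq · i = 1.940 × 0.0027 = 0.005239 m/d (same in every zone)
Zone A: v = q/n = 0.005239/0.36 = 0.01455 m/d → t_A = 421/0.01455 = 28930 d
Zone B: v = q/n = 0.005239/0.12 = 0.04366 m/d → t_B = 91.2/0.04366 = 2089 d
Total t = 28930 + 2089 = 31020 d
   = 31020 / 365 = 85.0 yr

85.0 years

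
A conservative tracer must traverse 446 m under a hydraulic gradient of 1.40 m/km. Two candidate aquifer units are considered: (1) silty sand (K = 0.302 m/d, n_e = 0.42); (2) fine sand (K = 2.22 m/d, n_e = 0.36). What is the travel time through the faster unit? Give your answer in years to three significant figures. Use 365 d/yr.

142 years

Unit 1 (silty sand): v = 0.302×0.0014/0.42 = 0.001007 m/d, t = 446/0.001007 = 443000 d
Unit 2 (fine sand): v = 2.22×0.0014/0.36 = 0.008633 m/d, t = 446/0.008633 = 51660 d
Faster: 51660 d / 365 = 142 yr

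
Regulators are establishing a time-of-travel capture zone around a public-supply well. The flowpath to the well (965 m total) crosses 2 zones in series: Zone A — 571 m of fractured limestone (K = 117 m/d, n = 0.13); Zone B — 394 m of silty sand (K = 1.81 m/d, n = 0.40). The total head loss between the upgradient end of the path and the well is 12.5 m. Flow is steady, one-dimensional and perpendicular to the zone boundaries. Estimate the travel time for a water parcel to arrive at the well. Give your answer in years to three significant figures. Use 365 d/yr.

Continuity: the same q passes through each zone, so ΔH = q·Σ(L_j/K_j) — the zones act as resistances in series.
Σ(L/K) = 571/117 + 394/1.81 = 4.880 + 217.7 = 222.6 d
q = ΔH / Σ(L/K) = 12.5 / 222.6 = 0.05616 m/d (same in every zone)
Zone A: v = q/n = 0.05616/0.13 = 0.4320 m/d → t_A = 571/0.4320 = 1322 d
Zone B: v = q/n = 0.05616/0.40 = 0.1404 m/d → t_B = 394/0.1404 = 2806 d
Total t = 1322 + 2806 = 4128 d
   = 4128 / 365 = 11.3 yr

11.3 years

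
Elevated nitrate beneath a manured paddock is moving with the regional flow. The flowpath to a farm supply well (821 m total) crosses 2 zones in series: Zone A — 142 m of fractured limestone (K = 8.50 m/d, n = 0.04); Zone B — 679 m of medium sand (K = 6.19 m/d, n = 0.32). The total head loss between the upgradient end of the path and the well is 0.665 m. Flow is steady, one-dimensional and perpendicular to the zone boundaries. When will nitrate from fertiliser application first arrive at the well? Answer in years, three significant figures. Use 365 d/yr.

Continuity: the same q passes through each zone, so ΔH = q·Σ(L_j/K_j) — the zones act as resistances in series.
Σ(L/K) = 142/8.50 + 679/6.19 = 16.71 + 109.7 = 126.4 d
q = ΔH / Σ(L/K) = 0.665 / 126.4 = 0.005261 m/d (same in every zone)
Zone A: v = q/n = 0.005261/0.04 = 0.1315 m/d → t_A = 142/0.1315 = 1080 d
Zone B: v = q/n = 0.005261/0.32 = 0.01644 m/d → t_B = 679/0.01644 = 41300 d
Total t = 1080 + 41300 = 42380 d
   = 42380 / 365 = 116 yr

116 years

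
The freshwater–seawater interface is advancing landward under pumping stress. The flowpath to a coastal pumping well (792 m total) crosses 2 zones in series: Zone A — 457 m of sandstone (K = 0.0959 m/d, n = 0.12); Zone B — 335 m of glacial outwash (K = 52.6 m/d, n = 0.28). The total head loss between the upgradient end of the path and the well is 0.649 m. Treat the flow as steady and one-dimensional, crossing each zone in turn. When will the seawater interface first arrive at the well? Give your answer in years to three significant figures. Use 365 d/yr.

Steady 1-D flow in series ⇒ the Darcy flux q is identical in every zone and the zone head losses add (resistances L/K in series).
Σ(L/K) = 457/0.0959 + 335/52.6 = 4765 + 6.369 = 4772 d
q = ΔH / Σ(L/K) = 0.649 / 4772 = 1.360e-4 m/d (same in every zone)
Zone A: v = q/n = 1.360e-4/0.12 = 0.001133 m/d → t_A = 457/0.001133 = 403200 d
Zone B: v = q/n = 1.360e-4/0.28 = 4.857e-4 m/d → t_B = 335/4.857e-4 = 689700 d
Total t = 403200 + 689700 = 1.093e6 d
   = 1.093e6 / 365 = 2990 yr

2990 years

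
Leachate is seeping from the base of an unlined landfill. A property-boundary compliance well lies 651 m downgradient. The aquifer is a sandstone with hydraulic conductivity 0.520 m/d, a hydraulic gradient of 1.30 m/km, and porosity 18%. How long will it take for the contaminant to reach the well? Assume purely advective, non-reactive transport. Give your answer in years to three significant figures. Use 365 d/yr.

475 years

Specific discharge q = 0.520 × 0.0013 = 6.760e-4 m/d
Average linear velocity = 6.760e-4 / 0.18 = 0.003756 m/d
t = L / v = 651 / 0.003756 = 173300 d
   = 173300 / 365 = 475 yr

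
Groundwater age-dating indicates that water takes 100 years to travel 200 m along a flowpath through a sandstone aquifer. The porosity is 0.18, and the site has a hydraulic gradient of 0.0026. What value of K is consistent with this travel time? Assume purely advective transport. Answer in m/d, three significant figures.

0.379 m/d

t = 100 years = 36500 d
v = L / t = 200 / 36500 = 0.005479 m/d
K = v · n / i = 0.005479 × 0.18 / 0.0026 = 0.379 m/d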